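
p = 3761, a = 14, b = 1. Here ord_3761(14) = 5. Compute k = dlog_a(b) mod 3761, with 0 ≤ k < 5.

0

Successive powers of 14 modulo 3761:
  14^0=1
So 14^0 ≡ 1 (mod 3761), giving k = 0.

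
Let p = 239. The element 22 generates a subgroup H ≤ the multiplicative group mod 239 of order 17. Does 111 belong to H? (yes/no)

no

⟨22⟩ has order 17; its elements mod 239 are {1, 6, 22, 36, 40, 51, 67, 71, 75, 101, 128, 132, 163, 166, 187, 211, 216}.
111 is not in this set.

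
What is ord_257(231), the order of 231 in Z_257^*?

128

The order of 231 must divide p − 1 = 256 = 2^8.
Divisors: 1, 2, 4, 8, 16, 32, 64, 128, 256.
Check each in increasing order: 231^1 ≡ 231;  231^2 ≡ 162;  231^4 ≡ 30;  231^8 ≡ 129;  231^16 ≡ 193;  231^32 ≡ 241;  231^64 ≡ 256;  231^128 ≡ 1.
Smallest exponent giving 1 is 128.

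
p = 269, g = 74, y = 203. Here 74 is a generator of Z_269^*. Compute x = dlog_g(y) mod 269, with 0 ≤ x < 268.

Baby-step giant-step with m = ceil(sqrt(268)) = 17.
Baby table (74^j mod 269 for j=0..16):
  0:1  1:74  2:96  3:110  4:70  5:69  6:264  7:168
  8:58  9:257  10:188  11:193  12:25  13:236  14:248  15:60
  16:136
Giant step factor: 74^(-17) ≡ 206 (mod 269).
Scan 203·206^i mod 269 for i = 0, 1, …:
  i=0: 203   i=1: 123   i=2: 52   i=3: 221
  i=4: 65   i=5: 209   i=6: 14   i=7: 194
  i=8: 152   i=9: 108   i=10: 190   i=11: 135
  i=12: 103   i=13: 236
Match at i=13, j=13: x = 13·17 + 13 = 234.

234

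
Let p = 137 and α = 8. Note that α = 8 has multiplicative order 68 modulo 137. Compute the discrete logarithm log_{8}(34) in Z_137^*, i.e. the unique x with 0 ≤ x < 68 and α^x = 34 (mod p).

Baby-step giant-step with m = ceil(sqrt(68)) = 9.
Baby table (8^j mod 137 for j=0..8):
  0:1  1:8  2:64  3:101  4:123  5:25  6:63  7:93
  8:59
Giant step factor: 8^(-9) ≡ 9 (mod 137).
Scan 34·9^i mod 137 for i = 0, 1, …:
  i=0: 34   i=1: 32   i=2: 14   i=3: 126
  i=4: 38   i=5: 68   i=6: 64
Match at i=6, j=2: x = 6·9 + 2 = 56.

56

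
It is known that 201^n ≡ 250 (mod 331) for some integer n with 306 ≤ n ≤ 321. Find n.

307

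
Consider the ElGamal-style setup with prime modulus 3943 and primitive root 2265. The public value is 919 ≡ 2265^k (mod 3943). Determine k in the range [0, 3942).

Baby-step giant-step with m = ceil(sqrt(3942)) = 63.
Baby table (2265^j mod 3943 for j=0..62):
  0:1  1:2265  2:382  3:1713  4:33  5:3771  6:777  7:1327
  8:1089  9:2210  10:1983  11:418  12:450  13:1956  14:2351  15:1965
  16:3021  17:1460  18:2666  19:1757  20:1118  21:864  22:1232  23:2779
  24:1407  25:911  26:1226  27:1018  28:3058  29:2462  30:1028  31:2050
  32:2339  33:2386  34:2380  35:619  36:2270  37:3821  38:3623  39:712
  40:3936  41:3860  42:1269  43:3781  44:3712  45:1204  46:2447  47:2540
  48:263  49:302  50:1891  51:1017  52:793  53:2080  54:3258  55:2017
  56:2511  57:1609  58:1053  59:3473  60:60  61:1838  62:3205
Giant step factor: 2265^(-63) ≡ 2122 (mod 3943).
Scan 919·2122^i mod 3943 for i = 0, 1, …:
  i=0: 919   i=1: 2276   i=2: 3440   i=3: 1187
  i=4: 3180   i=5: 1487   i=6: 1014   i=7: 2773
  i=8: 1350   i=9: 2082     …   i=20: 2902
  i=21: 3021
Match at i=21, j=16: k = 21·63 + 16 = 1339.

1339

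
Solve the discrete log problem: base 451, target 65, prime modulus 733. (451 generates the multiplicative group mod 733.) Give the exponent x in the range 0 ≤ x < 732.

500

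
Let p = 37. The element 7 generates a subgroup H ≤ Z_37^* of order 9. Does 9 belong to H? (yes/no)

yes

⟨7⟩ has order 9; its elements mod 37 are {1, 7, 9, 10, 12, 16, 26, 33, 34}.
9 is in this set.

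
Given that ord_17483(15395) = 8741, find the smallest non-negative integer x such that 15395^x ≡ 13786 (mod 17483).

7360

Baby-step giant-step with m = ceil(sqrt(8741)) = 94.
Baby table (15395^j mod 17483 for j=0..93):
  0:1  1:15395  2:6477  3:7866  4:9812  5:2620  6:1619  7:11230
  8:13946  9:7430  10:11064  11:10894  12:16194  13:16533  14:8021  15:866
  16:10024  17:14522  18:11069  19:454  20:13613  21:3414  22:4632  23:13966
  24:636  25:740  26:10867  27:2638  28:16484  29:5435  30:15670  31:9216
  32:5775  33:5070  34:8538  35:5316  36:1897  37:7705  38:13803  39:8803
  40:11452  41:4968  42:11718  43:9016  44:3783  45:3412  46:8808  47:1012
  48:2387  49:16082  50:5627  51:16883  52:11507  53:12509  54:810  55:4571
  56:1470  57:7648  58:10438  59:6757  60:165  61:5140  62:2242  63:4148
  64:10544  65:12708  66:4890  67:17235  68:10817  69:2140  70:7328  71:14244
  72:14594  73:597  74:12240  75:3026  76:10558  77:959  78:8153  79:4978
  80:8321  81:3854  82:12511  83:14117  84:42  85:17202  86:9789  87:15678
  88:9995  89:5142  90:15549  91:17102  92:8793  93:14849
Giant step factor: 15395^(-94) ≡ 12138 (mod 17483).
Scan 13786·12138^i mod 17483 for i = 0, 1, …:
  i=0: 13786   i=1: 4675   i=2: 12815   i=3: 2219
  i=4: 10402   i=5: 14733   i=6: 13030   i=7: 6922
  i=8: 13421   i=9: 14987     …   i=77: 2787
  i=78: 16484
Match at i=78, j=28: x = 78·94 + 28 = 7360.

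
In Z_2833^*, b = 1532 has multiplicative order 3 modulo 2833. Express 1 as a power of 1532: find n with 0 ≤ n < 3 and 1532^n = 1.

Successive powers of 1532 modulo 2833:
  1532^0=1
So 1532^0 ≡ 1 (mod 2833), giving n = 0.

0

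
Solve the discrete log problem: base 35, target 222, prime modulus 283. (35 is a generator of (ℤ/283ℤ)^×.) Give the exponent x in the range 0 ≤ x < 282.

81

Baby-step giant-step with m = ceil(sqrt(282)) = 17.
Baby table (35^j mod 283 for j=0..16):
  0:1  1:35  2:93  3:142  4:159  5:188  6:71  7:221
  8:94  9:177  10:252  11:47  12:230  13:126  14:165  15:115
  16:63
Giant step factor: 35^(-17) ≡ 259 (mod 283).
Scan 222·259^i mod 283 for i = 0, 1, …:
  i=0: 222   i=1: 49   i=2: 239   i=3: 207
  i=4: 126
Match at i=4, j=13: x = 4·17 + 13 = 81.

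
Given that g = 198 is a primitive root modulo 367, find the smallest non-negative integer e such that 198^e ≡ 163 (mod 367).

213

Baby-step giant-step with m = ceil(sqrt(366)) = 20.
Baby table (198^j mod 367 for j=0..19):
  0:1  1:198  2:302  3:342  4:188  5:157  6:258  7:71
  8:112  9:156  10:60  11:136  12:137  13:335  14:270  15:245
  16:66  17:223  18:114  19:185
Giant step factor: 198^(-20) ≡ 173 (mod 367).
Scan 163·173^i mod 367 for i = 0, 1, …:
  i=0: 163   i=1: 307   i=2: 263   i=3: 358
  i=4: 278   i=5: 17   i=6: 5   i=7: 131
  i=8: 276   i=9: 38   i=10: 335
Match at i=10, j=13: e = 10·20 + 13 = 213.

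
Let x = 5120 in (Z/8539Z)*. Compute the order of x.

1423

The order of 5120 must divide p − 1 = 8538 = 2 · 3 · 1423.
Divisors: 1, 2, 3, 6, 1423, 2846, 4269, 8538.
Check each in increasing order: 5120^1 ≡ 5120;  5120^2 ≡ 8209;  5120^3 ≡ 1122;  5120^6 ≡ 3651;  5120^1423 ≡ 1.
Smallest exponent giving 1 is 1423.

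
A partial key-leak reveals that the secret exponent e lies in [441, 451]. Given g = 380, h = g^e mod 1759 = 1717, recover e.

441

Compute 380^441 mod 1759 = 1717, then multiply by 380 repeatedly:
  380^441=1717
Found 1717 at exponent 441.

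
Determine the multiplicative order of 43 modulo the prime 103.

102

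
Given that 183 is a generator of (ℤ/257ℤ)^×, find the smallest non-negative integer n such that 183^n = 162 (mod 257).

28

Successive powers of 183 modulo 257:
  183^0=1  183^1=183  183^2=79  183^3=65  183^4=73  183^5=252
  183^6=113  183^7=119  183^8=189  183^9=149  183^10=25  183^11=206
  183^12=176  183^13=83  183^14=26  183^15=132  183^16=255  183^17=148
  183^18=99  183^19=127  183^20=111  183^21=10  183^22=31  183^23=19
  183^24=136  183^25=216  183^26=207  183^27=102  183^28=162
So 183^28 ≡ 162 (mod 257), giving n = 28.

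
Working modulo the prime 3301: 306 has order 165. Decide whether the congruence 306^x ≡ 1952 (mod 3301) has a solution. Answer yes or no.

1952 ∈ ⟨306⟩ iff 1952^165 ≡ 1 (mod 3301), since |⟨306⟩| = 165.
1952^165 mod 3301 = 1847.
Since 1847 ≠ 1, 1952 does not lie in the subgroup.

no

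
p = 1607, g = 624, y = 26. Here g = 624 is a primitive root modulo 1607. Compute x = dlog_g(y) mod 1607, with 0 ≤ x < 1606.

1577

Baby-step giant-step with m = ceil(sqrt(1606)) = 41.
Baby table (624^j mod 1607 for j=0..40):
  0:1  1:624  2:482  3:259  4:916  5:1099  6:1194  7:1015
  8:202  9:702  10:944  11:894  12:227  13:232  14:138  15:941
  16:629  17:388  18:1062  19:604  20:858  21:261  22:557  23:456
  24:105  25:1240  26:793  27:1483  28:1367  29:1298  30:24  31:513
  32:319  33:1395  34:1093  35:664  36:1337  37:255  38:27  39:778
  40:158
Giant step factor: 624^(-41) ≡ 347 (mod 1607).
Scan 26·347^i mod 1607 for i = 0, 1, …:
  i=0: 26   i=1: 987   i=2: 198   i=3: 1212
  i=4: 1137   i=5: 824   i=6: 1489   i=7: 836
  i=8: 832   i=9: 1051     …   i=37: 576
  i=38: 604
Match at i=38, j=19: x = 38·41 + 19 = 1577.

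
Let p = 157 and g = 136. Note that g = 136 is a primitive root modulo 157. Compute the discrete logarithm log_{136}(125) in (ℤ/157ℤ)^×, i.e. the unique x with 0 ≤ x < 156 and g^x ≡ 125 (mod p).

93

Baby-step giant-step with m = ceil(sqrt(156)) = 13.
Baby table (136^j mod 157 for j=0..12):
  0:1  1:136  2:127  3:2  4:115  5:97  6:4  7:73
  8:37  9:8  10:146  11:74  12:16
Giant step factor: 136^(-13) ≡ 107 (mod 157).
Scan 125·107^i mod 157 for i = 0, 1, …:
  i=0: 125   i=1: 30   i=2: 70   i=3: 111
  i=4: 102   i=5: 81   i=6: 32   i=7: 127
Match at i=7, j=2: x = 7·13 + 2 = 93.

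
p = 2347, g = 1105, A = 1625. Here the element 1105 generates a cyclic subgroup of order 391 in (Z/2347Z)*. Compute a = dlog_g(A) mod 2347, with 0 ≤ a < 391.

209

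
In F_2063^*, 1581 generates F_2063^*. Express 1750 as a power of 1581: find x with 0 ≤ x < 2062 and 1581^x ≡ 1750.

Baby-step giant-step with m = ceil(sqrt(2062)) = 46.
Baby table (1581^j mod 2063 for j=0..45):
  0:1  1:1581  2:1268  3:1535  4:747  5:971  6:279  7:1680
  8:999  9:1224  10:50  11:656  12:1510  13:419  14:216  15:1101
  16:1572  17:1480  18:438  19:1373  20:437  21:1855  22:1232  23:320
  24:485  25:1412  26:206  27:1795  28:1270  29:571  30:1220  31:1978
  32:1773  33:1559  34:1557  35:458  36:2048  37:1041  38:1610  39:1731
  40:1173  41:1939  42:2004  43:1619  44:1519  45:207
Giant step factor: 1581^(-46) ≡ 1037 (mod 2063).
Scan 1750·1037^i mod 2063 for i = 0, 1, …:
  i=0: 1750   i=1: 1373
Match at i=1, j=19: x = 1·46 + 19 = 65.

65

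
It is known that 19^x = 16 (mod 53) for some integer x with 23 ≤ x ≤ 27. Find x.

24

Compute 19^23 mod 53 = 12, then multiply by 19 repeatedly:
  19^23=12  19^24=16
Found 16 at exponent 24.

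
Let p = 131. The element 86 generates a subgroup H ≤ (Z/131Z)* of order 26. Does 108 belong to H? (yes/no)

108 ∈ ⟨86⟩ iff 108^26 ≡ 1 (mod 131), since |⟨86⟩| = 26.
108^26 mod 131 = 61.
Since 61 ≠ 1, 108 does not lie in the subgroup.

no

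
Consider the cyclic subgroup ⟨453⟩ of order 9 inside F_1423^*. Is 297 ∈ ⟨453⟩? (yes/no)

yes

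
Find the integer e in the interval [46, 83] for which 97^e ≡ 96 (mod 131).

83

Compute 97^46 mod 131 = 12, then multiply by 97 repeatedly:
  97^46=12  97^47=116  97^48=117  97^49=83  97^50=60
  97^51=56  97^52=61  97^53=22  97^54=38  97^55=18
  97^56=43  97^57=110  97^58=59  97^59=90  97^60=84
  97^61=26  97^62=33  97^63=57  97^64=27  97^65=130
  97^66=34  97^67=23  97^68=4  97^69=126  97^70=39
  97^71=115  97^72=20  97^73=106  97^74=64  97^75=51
  97^76=100  97^77=6  97^78=58  97^79=124  97^80=107
  97^81=30  97^82=28  97^83=96
Found 96 at exponent 83.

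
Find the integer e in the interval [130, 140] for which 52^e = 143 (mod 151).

135

Compute 52^130 mod 151 = 16, then multiply by 52 repeatedly:
  52^130=16  52^131=77  52^132=78  52^133=130  52^134=116
  52^135=143
Found 143 at exponent 135.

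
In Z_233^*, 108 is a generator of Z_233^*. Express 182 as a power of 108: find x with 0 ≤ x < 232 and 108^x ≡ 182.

52

Baby-step giant-step with m = ceil(sqrt(232)) = 16.
Baby table (108^j mod 233 for j=0..15):
  0:1  1:108  2:14  3:114  4:196  5:198  6:181  7:209
  8:204  9:130  10:60  11:189  12:141  13:83  14:110  15:230
Giant step factor: 108^(-16) ≡ 64 (mod 233).
Scan 182·64^i mod 233 for i = 0, 1, …:
  i=0: 182   i=1: 231   i=2: 105   i=3: 196
Match at i=3, j=4: x = 3·16 + 4 = 52.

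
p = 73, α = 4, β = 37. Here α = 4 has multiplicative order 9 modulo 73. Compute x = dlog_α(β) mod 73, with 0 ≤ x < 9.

4

Successive powers of 4 modulo 73:
  4^0=1  4^1=4  4^2=16  4^3=64  4^4=37
So 4^4 ≡ 37 (mod 73), giving x = 4.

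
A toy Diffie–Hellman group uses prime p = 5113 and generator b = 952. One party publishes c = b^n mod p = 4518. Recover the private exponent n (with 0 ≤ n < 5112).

Baby-step giant-step with m = ceil(sqrt(5112)) = 72.
Baby table (952^j mod 5113 for j=0..71):
  0:1  1:952  2:1303  3:3110  4:293  5:2834  6:3417  7:1116
  8:4041  9:2056  10:4146  11:4869  12:2910  13:4187  14:2997  15:90
  16:3872  17:4784  18:3798  19:805  20:4523  21:750  22:3293  23:667
  24:972  25:5004  26:3605  27:1137  28:3581  29:3854  30:2987  31:796
  32:1068  33:4362  34:868  35:3143  36:1031  37:4929  38:3787  39:559
  40:416  41:2331  42:70  43:171  44:4289  45:2954  46:58  47:4086
  48:3992  49:1425  50:1655  51:756  52:3892  53:3372  54:4293  55:1649
  56:157  57:1187  58:51  59:2535  60:5097  61:107  62:4717  63:1370
  64:425  65:673  66:1571  67:2596  68:1813  69:2895  70:133  71:3904
Giant step factor: 952^(-72) ≡ 3371 (mod 5113).
Scan 4518·3371^i mod 5113 for i = 0, 1, …:
  i=0: 4518   i=1: 3664   i=2: 3449   i=3: 4730
  i=4: 2496   i=5: 3131   i=6: 1369   i=7: 2973
  i=8: 503   i=9: 3210     …   i=19: 3426
  i=20: 3892
Match at i=20, j=52: n = 20·72 + 52 = 1492.

1492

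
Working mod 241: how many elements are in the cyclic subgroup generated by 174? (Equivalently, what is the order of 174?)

120

The order of 174 must divide p − 1 = 240 = 2^4 · 3 · 5.
Divisors: 1, 2, 3, 4, 5, 6, 8, 10, 12, 15, 16, 20, 24, 30, 40, 48, 60, 80, 120, 240.
Check each in increasing order: 174^1 ≡ 174;  174^2 ≡ 151;  174^3 ≡ 5;  174^4 ≡ 147;  174^5 ≡ 32;  174^6 ≡ 25;  174^8 ≡ 160;  174^10 ≡ 60;  174^12 ≡ 143;  174^15 ≡ 233;  174^16 ≡ 54;  174^20 ≡ 226;  174^24 ≡ 205;  174^30 ≡ 64;  174^40 ≡ 225;  174^48 ≡ 91;  174^60 ≡ 240;  174^80 ≡ 15;  174^120 ≡ 1.
Smallest exponent giving 1 is 120.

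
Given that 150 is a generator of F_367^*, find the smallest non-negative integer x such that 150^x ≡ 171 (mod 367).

35

Baby-step giant-step with m = ceil(sqrt(366)) = 20.
Baby table (150^j mod 367 for j=0..19):
  0:1  1:150  2:113  3:68  4:291  5:344  6:220  7:337
  8:271  9:280  10:162  11:78  12:323  13:6  14:166  15:311
  16:41  17:278  18:229  19:219
Giant step factor: 150^(-20) ≡ 210 (mod 367).
Scan 171·210^i mod 367 for i = 0, 1, …:
  i=0: 171   i=1: 311
Match at i=1, j=15: x = 1·20 + 15 = 35.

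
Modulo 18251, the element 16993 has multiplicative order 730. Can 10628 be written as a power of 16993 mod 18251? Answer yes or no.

10628 ∈ ⟨16993⟩ iff 10628^730 ≡ 1 (mod 18251), since |⟨16993⟩| = 730.
10628^730 mod 18251 = 3073.
Since 3073 ≠ 1, 10628 does not lie in the subgroup.

no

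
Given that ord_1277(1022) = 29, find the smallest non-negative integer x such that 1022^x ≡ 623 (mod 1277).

Successive powers of 1022 modulo 1277:
  1022^0=1  1022^1=1022  1022^2=1175  1022^3=470  1022^4=188  1022^5=586
  1022^6=1256  1022^7=247  1022^8=865  1022^9=346  1022^10=1160  1022^11=464
  1022^12=441  1022^13=1198  1022^14=990  1022^15=396  1022^16=1180  1022^17=472
  1022^18=955  1022^19=382  1022^20=919  1022^21=623
So 1022^21 ≡ 623 (mod 1277), giving x = 21.

21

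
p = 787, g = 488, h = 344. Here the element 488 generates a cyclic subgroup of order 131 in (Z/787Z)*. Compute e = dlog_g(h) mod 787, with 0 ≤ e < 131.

Baby-step giant-step with m = ceil(sqrt(131)) = 12.
Baby table (488^j mod 787 for j=0..11):
  0:1  1:488  2:470  3:343  4:540  5:662  6:386  7:275
  8:410  9:182  10:672  11:544
Giant step factor: 488^(-12) ≡ 28 (mod 787).
Scan 344·28^i mod 787 for i = 0, 1, …:
  i=0: 344   i=1: 188   i=2: 542   i=3: 223
  i=4: 735   i=5: 118   i=6: 156   i=7: 433
  i=8: 319   i=9: 275
Match at i=9, j=7: e = 9·12 + 7 = 115.

115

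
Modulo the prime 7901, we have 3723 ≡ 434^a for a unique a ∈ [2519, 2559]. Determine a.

2530

Compute 434^2519 mod 7901 = 509, then multiply by 434 repeatedly:
  434^2519=509  434^2520=7579  434^2521=2470  434^2522=5345  434^2523=4737
  434^2524=1598  434^2525=6145  434^2526=4293  434^2527=6427  434^2528=265
  434^2529=4396  434^2530=3723
Found 3723 at exponent 2530.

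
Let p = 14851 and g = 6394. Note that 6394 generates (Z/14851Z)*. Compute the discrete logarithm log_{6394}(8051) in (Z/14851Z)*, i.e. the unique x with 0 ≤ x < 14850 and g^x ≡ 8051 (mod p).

10578

Baby-step giant-step with m = ceil(sqrt(14850)) = 122.
Baby table (6394^j mod 14851 for j=0..121):
  0:1  1:6394  2:13284  3:5027  4:5074  5:8572  6:9178  7:7831
  8:8693  9:10600  10:11287  11:8069  12:812  13:8929  14:4782  15:12750
  16:6361  17:10196  18:12185  19:2544  20:4491  21:8471  22:1977  23:2737
  24:5900  25:3060  26:6873  27:1853  28:11835  29:7145  30:3454  31:1439
  32:8197  33:2439  34:1416  35:9645  36:8778  37:4603  38:11751  39:4685
  40:1423  41:9850  42:12660  43:10090  44:2716  45:5285  46:6265  47:5263
  48:14107  49:10035  50:7470  51:2364  52:11949  53:8362  54:3028  55:10179
  56:7444  57:14332  58:8138  59:11319  60:4763  61:10072  62:6432  63:3789
  64:4885  65:3037  66:8321  67:8192  68:171  69:9251  70:14212  71:13110
  72:6296  73:10414  74:10083  75:2511  76:1403  77:778  78:14298  79:13507
  80:5193  81:12057  82:917  83:12004  84:3608  85:5949  86:4495  87:4345
  88:10560  89:7994  90:11345  91:7646  92:13883  93:3475  94:2054  95:4992
  96:4049  97:4013  98:11445  99:8453  100:5693  101:1241  102:4520  103:834
  104:1087  105:10  106:4536  107:14032  108:5717  109:6187  110:11465  111:2674
  112:4055  113:12675  114:2043  115:8913  116:6435  117:8120  118:184  119:3267
  120:8692  121:4206
Giant step factor: 6394^(-122) ≡ 6046 (mod 14851).
Scan 8051·6046^i mod 14851 for i = 0, 1, …:
  i=0: 8051   i=1: 9619   i=2: 14809   i=3: 13386
  i=4: 8657   i=5: 5298   i=6: 12952   i=7: 13320
  i=8: 10598   i=9: 8294     …   i=85: 8340
  i=86: 4495
Match at i=86, j=86: x = 86·122 + 86 = 10578.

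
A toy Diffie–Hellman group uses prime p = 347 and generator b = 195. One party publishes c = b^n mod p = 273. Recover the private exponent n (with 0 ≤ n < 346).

305

Baby-step giant-step with m = ceil(sqrt(346)) = 19.
Baby table (195^j mod 347 for j=0..18):
  0:1  1:195  2:202  3:179  4:205  5:70  6:117  7:260
  8:38  9:123  10:42  11:209  12:156  13:231  14:282  15:164
  16:56  17:163  18:208
Giant step factor: 195^(-19) ≡ 258 (mod 347).
Scan 273·258^i mod 347 for i = 0, 1, …:
  i=0: 273   i=1: 340   i=2: 276   i=3: 73
  i=4: 96   i=5: 131   i=6: 139   i=7: 121
  i=8: 335   i=9: 27     …   i=15: 29
  i=16: 195
Match at i=16, j=1: n = 16·19 + 1 = 305.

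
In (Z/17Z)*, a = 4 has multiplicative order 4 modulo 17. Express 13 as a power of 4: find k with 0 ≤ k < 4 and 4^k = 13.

3

Successive powers of 4 modulo 17:
  4^0=1  4^1=4  4^2=16  4^3=13
So 4^3 ≡ 13 (mod 17), giving k = 3.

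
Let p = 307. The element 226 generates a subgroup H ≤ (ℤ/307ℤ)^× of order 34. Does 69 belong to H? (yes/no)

no

69 ∈ ⟨226⟩ iff 69^34 ≡ 1 (mod 307), since |⟨226⟩| = 34.
69^34 mod 307 = 46.
Since 46 ≠ 1, 69 does not lie in the subgroup.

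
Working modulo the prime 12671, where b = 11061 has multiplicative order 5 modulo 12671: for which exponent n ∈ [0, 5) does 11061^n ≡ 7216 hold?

Successive powers of 11061 modulo 12671:
  11061^0=1  11061^1=11061  11061^2=7216
So 11061^2 ≡ 7216 (mod 12671), giving n = 2.

2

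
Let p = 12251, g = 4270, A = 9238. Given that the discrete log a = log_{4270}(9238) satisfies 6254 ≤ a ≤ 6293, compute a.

Compute 4270^6254 mod 12251 = 9633, then multiply by 4270 repeatedly:
  4270^6254=9633  4270^6255=6303  4270^6256=10614  4270^6257=5331  4270^6258=1012
  4270^6259=8888  4270^6260=10413  4270^6261=4631  4270^6262=1256  4270^6263=9433
  4270^6264=9873  4270^6265=2019  4270^6266=8677  4270^6267=3766  4270^6268=7508
  4270^6269=10544  4270^6270=455  4270^6271=7192  4270^6272=8834  4270^6273=351
  4270^6274=4148  4270^6275=9265  4270^6276=3071  4270^6277=4600  4270^6278=3647
  4270^6279=1669  4270^6280=8799  4270^6281=10164  4270^6282=7238  4270^6283=9238
Found 9238 at exponent 6283.

6283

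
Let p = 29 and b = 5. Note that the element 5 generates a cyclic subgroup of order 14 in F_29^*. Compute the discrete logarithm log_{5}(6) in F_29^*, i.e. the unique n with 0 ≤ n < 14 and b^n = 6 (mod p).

13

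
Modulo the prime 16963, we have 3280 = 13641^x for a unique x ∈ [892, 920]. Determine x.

904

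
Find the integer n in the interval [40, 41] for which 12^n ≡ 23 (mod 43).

Compute 12^40 mod 43 = 23, then multiply by 12 repeatedly:
  12^40=23
Found 23 at exponent 40.

40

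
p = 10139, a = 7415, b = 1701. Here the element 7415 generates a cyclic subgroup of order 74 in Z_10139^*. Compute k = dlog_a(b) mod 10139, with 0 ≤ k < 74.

Baby-step giant-step with m = ceil(sqrt(74)) = 9.
Baby table (7415^j mod 10139 for j=0..8):
  0:1  1:7415  2:8567  3:3470  4:7407  5:10081  6:5907  7:10064
  8:1520
Giant step factor: 7415^(-9) ≡ 3194 (mod 10139).
Scan 1701·3194^i mod 10139 for i = 0, 1, …:
  i=0: 1701   i=1: 8629   i=2: 3224   i=3: 6371
  i=4: 1
Match at i=4, j=0: k = 4·9 + 0 = 36.

36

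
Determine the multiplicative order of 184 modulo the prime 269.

The order of 184 must divide p − 1 = 268 = 2^2 · 67.
Divisors: 1, 2, 4, 67, 134, 268.
Check each in increasing order: 184^1 ≡ 184;  184^2 ≡ 231;  184^4 ≡ 99;  184^67 ≡ 82;  184^134 ≡ 268;  184^268 ≡ 1.
Smallest exponent giving 1 is 268.

268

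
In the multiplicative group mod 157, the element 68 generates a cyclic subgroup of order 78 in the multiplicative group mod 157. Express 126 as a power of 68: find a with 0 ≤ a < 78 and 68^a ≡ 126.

14

Baby-step giant-step with m = ceil(sqrt(78)) = 9.
Baby table (68^j mod 157 for j=0..8):
  0:1  1:68  2:71  3:118  4:17  5:57  6:108  7:122
  8:132
Giant step factor: 68^(-9) ≡ 64 (mod 157).
Scan 126·64^i mod 157 for i = 0, 1, …:
  i=0: 126   i=1: 57
Match at i=1, j=5: a = 1·9 + 5 = 14.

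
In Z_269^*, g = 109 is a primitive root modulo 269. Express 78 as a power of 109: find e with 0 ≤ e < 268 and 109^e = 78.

Baby-step giant-step with m = ceil(sqrt(268)) = 17.
Baby table (109^j mod 269 for j=0..16):
  0:1  1:109  2:45  3:63  4:142  5:145  6:203  7:69
  8:258  9:146  10:43  11:114  12:52  13:19  14:188  15:48
  16:121
Giant step factor: 109^(-17) ≡ 101 (mod 269).
Scan 78·101^i mod 269 for i = 0, 1, …:
  i=0: 78   i=1: 77   i=2: 245   i=3: 266
  i=4: 235   i=5: 63
Match at i=5, j=3: e = 5·17 + 3 = 88.

88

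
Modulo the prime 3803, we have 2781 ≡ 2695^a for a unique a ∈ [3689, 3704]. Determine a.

Compute 2695^3689 mod 3803 = 2322, then multiply by 2695 repeatedly:
  2695^3689=2322  2695^3690=1855  2695^3691=2083  2695^3692=457  2695^3693=3246
  2695^3694=1070  2695^3695=976  2695^3696=2447  2695^3697=263  2695^3698=1427
  2695^3699=932  2695^3700=1760  2695^3701=859  2695^3702=2781
Found 2781 at exponent 3702.

3702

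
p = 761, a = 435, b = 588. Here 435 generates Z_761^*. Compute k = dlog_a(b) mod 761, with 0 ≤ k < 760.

Baby-step giant-step with m = ceil(sqrt(760)) = 28.
Baby table (435^j mod 761 for j=0..27):
  0:1  1:435  2:497  3:71  4:445  5:281  6:475  7:394
  8:165  9:241  10:578  11:300  12:369  13:705  14:753  15:325
  16:590  17:193  18:245  19:35  20:5  21:653  22:202  23:355
  24:703  25:644  26:92  27:448
Giant step factor: 435^(-28) ≡ 654 (mod 761).
Scan 588·654^i mod 761 for i = 0, 1, …:
  i=0: 588   i=1: 247   i=2: 206   i=3: 27
  i=4: 155   i=5: 157   i=6: 704   i=7: 11
  i=8: 345   i=9: 374     …   i=25: 444
  i=26: 435
Match at i=26, j=1: k = 26·28 + 1 = 729.

729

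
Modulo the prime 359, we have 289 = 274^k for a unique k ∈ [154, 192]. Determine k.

172

Compute 274^154 mod 359 = 132, then multiply by 274 repeatedly:
  274^154=132  274^155=268  274^156=196  274^157=213  274^158=204
  274^159=251  274^160=205  274^161=166  274^162=250  274^163=290
  274^164=121  274^165=126  274^166=60  274^167=285  274^168=187
  274^169=260  274^170=158  274^171=212  274^172=289
Found 289 at exponent 172.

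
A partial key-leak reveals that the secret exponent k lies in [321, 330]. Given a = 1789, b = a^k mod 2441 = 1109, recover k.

324

Compute 1789^321 mod 2441 = 1529, then multiply by 1789 repeatedly:
  1789^321=1529  1789^322=1461  1789^323=1859  1789^324=1109
Found 1109 at exponent 324.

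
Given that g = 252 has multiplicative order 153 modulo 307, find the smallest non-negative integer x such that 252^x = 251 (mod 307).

79

Baby-step giant-step with m = ceil(sqrt(153)) = 13.
Baby table (252^j mod 307 for j=0..12):
  0:1  1:252  2:262  3:19  4:183  5:66  6:54  7:100
  8:26  9:105  10:58  11:187  12:153
Giant step factor: 252^(-13) ≡ 134 (mod 307).
Scan 251·134^i mod 307 for i = 0, 1, …:
  i=0: 251   i=1: 171   i=2: 196   i=3: 169
  i=4: 235   i=5: 176   i=6: 252
Match at i=6, j=1: x = 6·13 + 1 = 79.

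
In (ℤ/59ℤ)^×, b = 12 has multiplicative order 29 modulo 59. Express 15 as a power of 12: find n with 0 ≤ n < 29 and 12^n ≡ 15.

10

Successive powers of 12 modulo 59:
  12^0=1  12^1=12  12^2=26  12^3=17  12^4=27  12^5=29
  12^6=53  12^7=46  12^8=21  12^9=16  12^10=15
So 12^10 ≡ 15 (mod 59), giving n = 10.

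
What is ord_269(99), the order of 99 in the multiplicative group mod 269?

67

The order of 99 must divide p − 1 = 268 = 2^2 · 67.
Divisors: 1, 2, 4, 67, 134, 268.
Check each in increasing order: 99^1 ≡ 99;  99^2 ≡ 117;  99^4 ≡ 239;  99^67 ≡ 1.
Smallest exponent giving 1 is 67.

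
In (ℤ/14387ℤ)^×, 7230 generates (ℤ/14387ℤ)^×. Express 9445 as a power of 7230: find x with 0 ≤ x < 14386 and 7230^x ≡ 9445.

6269

Baby-step giant-step with m = ceil(sqrt(14386)) = 120.
Baby table (7230^j mod 14387 for j=0..119):
  0:1  1:7230  2:4929  3:71  4:9785  5:4671  6:5041  7:4159
  8:740  9:12623  10:7549  11:9379  12:4239  13:3660  14:4107  15:13229
  16:894  17:3857  18:4104  19:5926  20:494  21:3644  22:3523  23:6300
  24:14145  25:5554  26:1303  27:11592  28:5885  29:6191  30:2973  31:612
  32:7951  33:9665  34:291  35:3428  36:10026  37:6274  38:13196  39:6883
  40:13844  41:1761  42:13922  43:4608  44:9935  45:10146  46:10654  47:422
  48:1016  49:8310  50:1188  51:201  52:143  53:12413  54:14271  55:10153
  56:3716  57:6151  58:1513  59:4870  60:5111  61:6714  62:482  63:3206
  64:1923  65:5448  66:11821  67:7050  68:12746  69:4845  70:11392  71:12972
  72:13094  73:3160  74:244  75:8906  76:8555  77:2937  78:13685  79:3151
  80:7109  81:7706  82:7916  83:1194  84:420  85:943  86:12839  87:1046
  88:9405  89:5188  90:2331  91:5953  92:8673  93:7244  94:5440  95:11529
  96:10779  97:12178  98:12887  99:2798  100:1418  101:8596  102:11627  103:14356
  104:6062  105:5458  106:12186  107:13179  108:13456  109:1986  110:554  111:5834
  112:11523  113:10560  114:11378  115:12461  116:1636  117:2166  118:7124  119:1060
Giant step factor: 7230^(-120) ≡ 1226 (mod 14387).
Scan 9445·1226^i mod 14387 for i = 0, 1, …:
  i=0: 9445   i=1: 12422   i=2: 7926   i=3: 6051
  i=4: 9221   i=5: 11151   i=6: 3476   i=7: 3024
  i=8: 9965   i=9: 2527     …   i=51: 627
  i=52: 6191
Match at i=52, j=29: x = 52·120 + 29 = 6269.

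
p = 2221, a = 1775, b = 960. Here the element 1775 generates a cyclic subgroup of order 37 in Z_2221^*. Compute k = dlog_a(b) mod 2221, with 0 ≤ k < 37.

Successive powers of 1775 modulo 2221:
  1775^0=1  1775^1=1775  1775^2=1247  1775^3=1309  1775^4=309  1775^5=2109
  1775^6=1090  1775^7=259  1775^8=2199  1775^9=928  1775^10=1439  1775^11=75
  1775^12=2086  1775^13=243  1775^14=451  1775^15=965  1775^16=484  1775^17=1794
  1775^18=1657  1775^19=571  1775^20=749  1775^21=1317  1775^22=1183  1775^23=980
  1775^24=457  1775^25=510  1775^26=1303  1775^27=764  1775^28=1290  1775^29=2120
  1775^30=626  1775^31=650  1775^32=1051  1775^33=2106  1775^34=207  1775^35=960
So 1775^35 ≡ 960 (mod 2221), giving k = 35.

35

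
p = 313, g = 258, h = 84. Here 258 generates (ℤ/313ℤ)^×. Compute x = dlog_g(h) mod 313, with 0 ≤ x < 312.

265

Baby-step giant-step with m = ceil(sqrt(312)) = 18.
Baby table (258^j mod 313 for j=0..17):
  0:1  1:258  2:208  3:141  4:70  5:219  6:162  7:167
  8:205  9:306  10:72  11:109  12:265  13:136  14:32  15:118
  16:83  17:130
Giant step factor: 258^(-18) ≡ 115 (mod 313).
Scan 84·115^i mod 313 for i = 0, 1, …:
  i=0: 84   i=1: 270   i=2: 63   i=3: 46
  i=4: 282   i=5: 191   i=6: 55   i=7: 65
  i=8: 276   i=9: 127     …   i=13: 91
  i=14: 136
Match at i=14, j=13: x = 14·18 + 13 = 265.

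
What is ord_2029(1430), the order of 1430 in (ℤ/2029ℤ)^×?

2028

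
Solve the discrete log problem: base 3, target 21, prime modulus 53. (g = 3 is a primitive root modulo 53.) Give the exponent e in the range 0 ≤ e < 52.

Baby-step giant-step with m = ceil(sqrt(52)) = 8.
Baby table (3^j mod 53 for j=0..7):
  0:1  1:3  2:9  3:27  4:28  5:31  6:40  7:14
Giant step factor: 3^(-8) ≡ 24 (mod 53).
Scan 21·24^i mod 53 for i = 0, 1, …:
  i=0: 21   i=1: 27
Match at i=1, j=3: e = 1·8 + 3 = 11.

11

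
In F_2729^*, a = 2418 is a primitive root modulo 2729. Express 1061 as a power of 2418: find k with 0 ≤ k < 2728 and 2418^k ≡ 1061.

98

Baby-step giant-step with m = ceil(sqrt(2728)) = 53.
Baby table (2418^j mod 2729 for j=0..52):
  0:1  1:2418  2:1206  3:1536  4:2608  5:2154  6:1440  7:2445
  8:996  9:1350  10:416  11:1616  12:2289  13:390  14:1515  15:952
  16:1389  17:1932  18:2257  19:2155  20:1129  21:922  22:2532  23:1229
  24:2570  25:327  26:2005  27:1386  28:136  29:1368  30:276  31:1492
  32:2647  33:941  34:2081  35:2311  36:1735  37:757  38:1996  39:1456
  40:198  41:1189  42:1365  43:1209  44:603  45:768  46:1304  47:1077
  48:720  49:2587  50:498  51:675  52:208
Giant step factor: 2418^(-53) ≡ 510 (mod 2729).
Scan 1061·510^i mod 2729 for i = 0, 1, …:
  i=0: 1061   i=1: 768
Match at i=1, j=45: k = 1·53 + 45 = 98.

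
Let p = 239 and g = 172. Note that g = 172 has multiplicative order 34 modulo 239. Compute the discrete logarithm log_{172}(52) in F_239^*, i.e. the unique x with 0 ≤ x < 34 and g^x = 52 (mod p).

19

Successive powers of 172 modulo 239:
  172^0=1  172^1=172  172^2=187  172^3=138  172^4=75  172^5=233
  172^6=163  172^7=73  172^8=128  172^9=28  172^10=36  172^11=217
  172^12=40  172^13=188  172^14=71  172^15=23  172^16=132  172^17=238
  172^18=67  172^19=52
So 172^19 ≡ 52 (mod 239), giving x = 19.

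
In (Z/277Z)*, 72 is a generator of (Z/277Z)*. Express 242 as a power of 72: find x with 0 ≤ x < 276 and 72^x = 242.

161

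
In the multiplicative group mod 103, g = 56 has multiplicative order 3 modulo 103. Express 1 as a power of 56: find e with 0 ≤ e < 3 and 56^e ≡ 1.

0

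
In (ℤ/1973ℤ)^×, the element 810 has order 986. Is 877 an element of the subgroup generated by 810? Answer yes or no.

yes

877 ∈ ⟨810⟩ iff 877^986 ≡ 1 (mod 1973), since |⟨810⟩| = 986.
877^986 mod 1973 = 1.
Since 1 = 1, 877 lies in the subgroup.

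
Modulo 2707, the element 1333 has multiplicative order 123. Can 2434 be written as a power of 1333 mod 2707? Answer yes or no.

2434 ∈ ⟨1333⟩ iff 2434^123 ≡ 1 (mod 2707), since |⟨1333⟩| = 123.
2434^123 mod 2707 = 235.
Since 235 ≠ 1, 2434 does not lie in the subgroup.

no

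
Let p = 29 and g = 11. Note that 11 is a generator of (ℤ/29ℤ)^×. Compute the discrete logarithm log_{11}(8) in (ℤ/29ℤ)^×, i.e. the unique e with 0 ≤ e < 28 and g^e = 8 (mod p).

27

Successive powers of 11 modulo 29:
  11^0=1  11^1=11  11^2=5  11^3=26  11^4=25  11^5=14
  11^6=9  11^7=12  11^8=16  11^9=2  11^10=22  11^11=10
  11^12=23  11^13=21  11^14=28  11^15=18  11^16=24  11^17=3
  11^18=4  11^19=15  11^20=20  11^21=17  11^22=13  11^23=27
  11^24=7  11^25=19  11^26=6  11^27=8
So 11^27 ≡ 8 (mod 29), giving e = 27.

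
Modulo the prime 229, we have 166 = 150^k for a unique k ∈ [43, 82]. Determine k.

53

Compute 150^43 mod 229 = 201, then multiply by 150 repeatedly:
  150^43=201  150^44=151  150^45=208  150^46=56  150^47=156
  150^48=42  150^49=117  150^50=146  150^51=145  150^52=224
  150^53=166
Found 166 at exponent 53.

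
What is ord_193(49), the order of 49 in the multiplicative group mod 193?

12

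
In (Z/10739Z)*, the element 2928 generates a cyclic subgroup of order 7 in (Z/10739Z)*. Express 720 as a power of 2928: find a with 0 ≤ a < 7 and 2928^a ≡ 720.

4

Successive powers of 2928 modulo 10739:
  2928^0=1  2928^1=2928  2928^2=3462  2928^3=9859  2928^4=720
So 2928^4 ≡ 720 (mod 10739), giving a = 4.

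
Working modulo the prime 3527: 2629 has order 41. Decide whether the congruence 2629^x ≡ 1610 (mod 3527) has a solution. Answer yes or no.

yes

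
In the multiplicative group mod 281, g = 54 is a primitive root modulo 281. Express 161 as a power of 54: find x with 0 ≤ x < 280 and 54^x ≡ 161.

37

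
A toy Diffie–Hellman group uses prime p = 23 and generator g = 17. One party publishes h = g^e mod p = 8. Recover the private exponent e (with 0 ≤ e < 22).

4

Successive powers of 17 modulo 23:
  17^0=1  17^1=17  17^2=13  17^3=14  17^4=8
So 17^4 ≡ 8 (mod 23), giving e = 4.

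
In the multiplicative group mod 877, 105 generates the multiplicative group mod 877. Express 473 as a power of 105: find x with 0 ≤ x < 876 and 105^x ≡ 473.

Baby-step giant-step with m = ceil(sqrt(876)) = 30.
Baby table (105^j mod 877 for j=0..29):
  0:1  1:105  2:501  3:862  4:179  5:378  6:225  7:823
  8:469  9:133  10:810  11:858  12:636  13:128  14:285  15:107
  16:711  17:110  18:149  19:736  20:104  21:396  22:361  23:194
  24:199  25:724  26:598  27:523  28:541  29:677
Giant step factor: 105^(-30) ≡ 201 (mod 877).
Scan 473·201^i mod 877 for i = 0, 1, …:
  i=0: 473   i=1: 357   i=2: 720   i=3: 15
  i=4: 384   i=5: 8   i=6: 731   i=7: 472
  i=8: 156   i=9: 661     …   i=16: 591
  i=17: 396
Match at i=17, j=21: x = 17·30 + 21 = 531.

531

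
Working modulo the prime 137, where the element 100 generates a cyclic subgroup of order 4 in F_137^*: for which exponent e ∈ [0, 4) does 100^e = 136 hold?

Successive powers of 100 modulo 137:
  100^0=1  100^1=100  100^2=136
So 100^2 ≡ 136 (mod 137), giving e = 2.

2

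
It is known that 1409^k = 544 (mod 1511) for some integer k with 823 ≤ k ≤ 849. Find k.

848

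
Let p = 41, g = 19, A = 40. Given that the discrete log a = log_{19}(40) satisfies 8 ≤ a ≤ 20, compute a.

Compute 19^8 mod 41 = 37, then multiply by 19 repeatedly:
  19^8=37  19^9=6  19^10=32  19^11=34  19^12=31
  19^13=15  19^14=39  19^15=3  19^16=16  19^17=17
  19^18=36  19^19=28  19^20=40
Found 40 at exponent 20.

20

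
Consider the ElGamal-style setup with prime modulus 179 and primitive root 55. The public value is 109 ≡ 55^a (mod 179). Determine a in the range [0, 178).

Baby-step giant-step with m = ceil(sqrt(178)) = 14.
Baby table (55^j mod 179 for j=0..13):
  0:1  1:55  2:161  3:84  4:145  5:99  6:75  7:8
  8:82  9:35  10:135  11:86  12:76  13:63
Giant step factor: 55^(-14) ≡ 14 (mod 179).
Scan 109·14^i mod 179 for i = 0, 1, …:
  i=0: 109   i=1: 94   i=2: 63
Match at i=2, j=13: a = 2·14 + 13 = 41.

41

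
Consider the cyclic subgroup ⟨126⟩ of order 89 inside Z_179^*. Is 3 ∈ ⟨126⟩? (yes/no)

yes

3 ∈ ⟨126⟩ iff 3^89 ≡ 1 (mod 179), since |⟨126⟩| = 89.
3^89 mod 179 = 1.
Since 1 = 1, 3 lies in the subgroup.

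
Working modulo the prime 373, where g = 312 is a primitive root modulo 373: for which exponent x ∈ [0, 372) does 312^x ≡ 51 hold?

100

Baby-step giant-step with m = ceil(sqrt(372)) = 20.
Baby table (312^j mod 373 for j=0..19):
  0:1  1:312  2:364  3:176  4:81  5:281  6:17  7:82
  8:220  9:8  10:258  11:301  12:289  13:275  14:10  15:136
  16:283  17:268  18:64  19:199
Giant step factor: 312^(-20) ≡ 226 (mod 373).
Scan 51·226^i mod 373 for i = 0, 1, …:
  i=0: 51   i=1: 336   i=2: 217   i=3: 179
  i=4: 170   i=5: 1
Match at i=5, j=0: x = 5·20 + 0 = 100.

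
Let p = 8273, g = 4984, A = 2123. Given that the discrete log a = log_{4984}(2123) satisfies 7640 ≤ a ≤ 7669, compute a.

Compute 4984^7640 mod 8273 = 5813, then multiply by 4984 repeatedly:
  4984^7640=5813  4984^7641=8219  4984^7642=3873  4984^7643=2123
Found 2123 at exponent 7643.

7643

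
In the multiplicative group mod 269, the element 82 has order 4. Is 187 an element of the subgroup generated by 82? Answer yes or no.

⟨82⟩ has order 4; its elements mod 269 are {1, 82, 187, 268}.
187 is in this set.

yes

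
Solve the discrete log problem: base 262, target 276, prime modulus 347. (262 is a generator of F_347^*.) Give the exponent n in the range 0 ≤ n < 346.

119

Baby-step giant-step with m = ceil(sqrt(346)) = 19.
Baby table (262^j mod 347 for j=0..18):
  0:1  1:262  2:285  3:65  4:27  5:134  6:61  7:20
  8:35  9:148  10:259  11:193  12:251  13:179  14:53  15:6
  16:184  17:322  18:43
Giant step factor: 262^(-19) ≡ 15 (mod 347).
Scan 276·15^i mod 347 for i = 0, 1, …:
  i=0: 276   i=1: 323   i=2: 334   i=3: 152
  i=4: 198   i=5: 194   i=6: 134
Match at i=6, j=5: n = 6·19 + 5 = 119.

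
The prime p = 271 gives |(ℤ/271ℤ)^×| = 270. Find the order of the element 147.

270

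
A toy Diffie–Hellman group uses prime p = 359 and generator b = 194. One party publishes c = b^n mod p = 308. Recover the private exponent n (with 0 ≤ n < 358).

Baby-step giant-step with m = ceil(sqrt(358)) = 19.
Baby table (194^j mod 359 for j=0..18):
  0:1  1:194  2:300  3:42  4:250  5:35  6:328  7:89
  8:34  9:134  10:148  11:351  12:243  13:113  14:23  15:154
  16:79  17:248  18:6
Giant step factor: 194^(-19) ≡ 326 (mod 359).
Scan 308·326^i mod 359 for i = 0, 1, …:
  i=0: 308   i=1: 247   i=2: 106   i=3: 92
  i=4: 195   i=5: 27   i=6: 186   i=7: 324
  i=8: 78   i=9: 298     …   i=15: 138
  i=16: 113
Match at i=16, j=13: n = 16·19 + 13 = 317.

317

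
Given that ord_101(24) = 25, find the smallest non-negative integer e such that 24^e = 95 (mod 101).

Successive powers of 24 modulo 101:
  24^0=1  24^1=24  24^2=71  24^3=88  24^4=92  24^5=87
  24^6=68  24^7=16  24^8=81  24^9=25  24^10=95
So 24^10 ≡ 95 (mod 101), giving e = 10.

10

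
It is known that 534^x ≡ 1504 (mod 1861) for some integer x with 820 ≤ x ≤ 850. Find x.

Compute 534^820 mod 1861 = 430, then multiply by 534 repeatedly:
  534^820=430  534^821=717  534^822=1373  534^823=1809  534^824=147
  534^825=336  534^826=768  534^827=692  534^828=1050  534^829=539
  534^830=1232  534^831=955  534^832=56  534^833=128  534^834=1356
  534^835=175  534^836=400  534^837=1446  534^838=1710  534^839=1250
  534^840=1262  534^841=226  534^842=1580  534^843=687  534^844=241
  534^845=285  534^846=1449  534^847=1451  534^848=658  534^849=1504
Found 1504 at exponent 849.

849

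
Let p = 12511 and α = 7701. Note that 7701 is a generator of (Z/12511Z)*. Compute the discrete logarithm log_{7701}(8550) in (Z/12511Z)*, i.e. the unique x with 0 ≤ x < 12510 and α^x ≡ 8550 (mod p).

5001

Baby-step giant-step with m = ceil(sqrt(12510)) = 112.
Baby table (7701^j mod 12511 for j=0..111):
  0:1  1:7701  2:3261  3:3384  4:12282  5:522  6:3891  7:746
  8:2397  9:5572  10:9753  11:4320  12:1571  13:134  14:6032  15:11600
  16:3060  17:6847  18:7393  19:8443  20:12387  21:8423  22:8499  23:5758
  24:3374  25:10338  26:5445  27:7584  28:3036  29:9688  30:4195  31:2293
  32:5372  33:8406  34:2692  35:365  36:8401  37:1720  38:9082  39:3992
  40:2865  41:6472  42:9559  43:11646  44:6998  45:6721  46:414  47:10420
  48:11377  49:12255  50:5282  51:3421  52:9466  53:8580  54:3989  55:4784
  56:9200  57:11918  58:12333  59:5432  60:7559  61:10687  62:3229  63:7172
  64:8018  65:4833  66:11219  67:9064  68:2995  69:6722  70:8115  71:1170
  72:2250  73:12026  74:5804  75:7312  76:10212  77:10977  78:9561  79:2026
  80:1009  81:978  82:12467  83:11464  84:6648  85:1236  86:10076  87:2054
  88:3950  89:4709  90:7131  91:5052  92:8753  93:10096  94:5942  95:6615
  96:9834  97:2551  98:2981  99:11507  100:12505  101:3838  102:5456  103:4718
  104:1374  105:9379  106:1676  107:8035  108:10640  109:4101  110:4037  111:11613
Giant step factor: 7701^(-112) ≡ 3585 (mod 12511).
Scan 8550·3585^i mod 12511 for i = 0, 1, …:
  i=0: 8550   i=1: 12311   i=2: 8638   i=3: 2505
  i=4: 10038   i=5: 4594   i=6: 5014   i=7: 9394
  i=8: 10389   i=9: 11829     …   i=43: 5095
  i=44: 12026
Match at i=44, j=73: x = 44·112 + 73 = 5001.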